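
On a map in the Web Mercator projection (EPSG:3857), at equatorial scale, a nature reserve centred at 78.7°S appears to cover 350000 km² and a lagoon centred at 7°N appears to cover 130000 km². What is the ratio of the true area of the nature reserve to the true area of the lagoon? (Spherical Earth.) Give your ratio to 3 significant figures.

Since Mercator area scale is 1/cos²φ, the true area equals the apparent area multiplied by cos²φ.
True area of nature reserve: 350000 × cos²(78.7°) = 350000 × 0.03839 = 13440 km².
True area of lagoon: 130000 × cos²(7°) = 130000 × 0.9851 = 128100 km².
Ratio = 13440 / 128100 ≈ 0.105.

0.105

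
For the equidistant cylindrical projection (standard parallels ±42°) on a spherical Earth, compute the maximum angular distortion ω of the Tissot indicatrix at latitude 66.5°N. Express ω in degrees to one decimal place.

35.1°

With standard parallel φ₀ = 42°, the equirectangular projection gives x = Rλ cos φ₀, y = Rφ, so h = 1 and k = cos 42° / cos φ.
At 66.5°: h = 1.000, k = 1.864; principal scales a = 1.864, b = 1.000.
sin(ω/2) = (a − b)/(a + b) = 0.8637/2.864 = 0.3016, so ω = 2 arcsin(0.3016) ≈ 35.1°.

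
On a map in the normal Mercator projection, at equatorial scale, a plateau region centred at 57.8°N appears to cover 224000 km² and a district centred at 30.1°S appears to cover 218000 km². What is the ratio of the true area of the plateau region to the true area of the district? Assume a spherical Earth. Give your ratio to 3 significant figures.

0.390

Mercator's areal exaggeration is sec²φ; hence true area = (apparent area) · cos²φ.
True area of plateau region: 224000 × cos²(57.8°) = 224000 × 0.2840 = 63610 km².
True area of district: 218000 × cos²(30.1°) = 218000 × 0.7485 = 163200 km².
Ratio = 63610 / 163200 ≈ 0.390.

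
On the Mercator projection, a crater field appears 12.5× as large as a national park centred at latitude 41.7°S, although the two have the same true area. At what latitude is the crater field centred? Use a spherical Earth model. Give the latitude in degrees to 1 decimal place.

77.8°

Mercator areal scale is sec²φ, so apparent-area ratio = sec²φ₁ / sec²φ₂ = cos²φ₂ / cos²φ₁.
cos²φ₂ / cos²φ₁ = 12.5  ⇒  cos φ₁ = cos 41.7° / √12.5 = 0.7466/3.536 = 0.2112.
φ₁ = arccos(0.2112) ≈ 77.8°.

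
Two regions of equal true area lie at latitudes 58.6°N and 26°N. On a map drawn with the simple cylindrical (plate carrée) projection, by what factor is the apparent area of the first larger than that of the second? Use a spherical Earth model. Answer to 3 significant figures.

For the equirectangular projection with φ₀ = 0 (plate carrée), h = 1 along meridians and k = sec φ along parallels.
Areal scale at 58.6°: h·k = 1.000 × 1.919 = 1.919.
Areal scale at 26°: h·k = 1.000 × 1.113 = 1.113.
Ratio = 1.919/1.113 ≈ 1.73.

1.73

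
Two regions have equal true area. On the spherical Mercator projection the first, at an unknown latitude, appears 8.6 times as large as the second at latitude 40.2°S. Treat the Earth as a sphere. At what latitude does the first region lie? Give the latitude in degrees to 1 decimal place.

For equal true areas on Mercator, apparent areas scale as sec²φ, so the ratio is cos²φ₂ / cos²φ₁.
cos²φ₂ / cos²φ₁ = 8.6  ⇒  cos φ₁ = cos 40.2° / √8.6 = 0.7638/2.933 = 0.2605.
φ₁ = arccos(0.2605) ≈ 74.9°.

74.9°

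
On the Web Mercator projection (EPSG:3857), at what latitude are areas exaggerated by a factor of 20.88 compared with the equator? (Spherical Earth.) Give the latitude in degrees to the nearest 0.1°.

Mercator areal scale is sec²φ.
sec²φ = 20.88  ⇒  cos²φ = 0.04789  ⇒  cos φ = 0.2188.
φ = arccos(0.2188) ≈ 77.4°.

77.4°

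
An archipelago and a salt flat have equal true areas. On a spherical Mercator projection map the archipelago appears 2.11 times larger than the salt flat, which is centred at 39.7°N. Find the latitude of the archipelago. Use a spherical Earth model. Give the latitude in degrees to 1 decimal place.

58.0°

On Mercator, (apparent₁)/(apparent₂) = sec²φ₁ / sec²φ₂ when true areas are equal.
cos²φ₂ / cos²φ₁ = 2.11  ⇒  cos φ₁ = cos 39.7° / √2.11 = 0.7694/1.453 = 0.5297.
φ₁ = arccos(0.5297) ≈ 58.0°.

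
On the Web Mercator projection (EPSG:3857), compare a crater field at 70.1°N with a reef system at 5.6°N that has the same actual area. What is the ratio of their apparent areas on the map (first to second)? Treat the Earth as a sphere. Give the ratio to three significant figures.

8.55

Mercator areal scale is sec²φ.
At 70.1°: sec²(70.1°) = 1/0.3404² = 8.631.
At 5.6°: sec²(5.6°) = 1/0.9952² = 1.010.
Ratio = 8.631/1.010 = cos²(5.6°)/cos²(70.1°) ≈ 8.55.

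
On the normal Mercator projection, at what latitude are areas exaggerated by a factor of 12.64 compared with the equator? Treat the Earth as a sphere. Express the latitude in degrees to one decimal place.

73.7°

Mercator areal scale is sec²φ.
sec²φ = 12.64  ⇒  cos²φ = 0.07911  ⇒  cos φ = 0.2813.
φ = arccos(0.2813) ≈ 73.7°.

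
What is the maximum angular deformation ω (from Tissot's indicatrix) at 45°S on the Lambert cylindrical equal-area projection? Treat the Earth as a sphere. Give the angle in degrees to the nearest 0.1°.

The Lambert cylindrical equal-area projection is the cylindrical equal-area projection with its standard parallel at the equator (φ₀ = 0). For cylindrical equal-area with standard parallel φ₀, h = cos φ / cos φ₀ and k = cos φ₀ / cos φ, so h·k = 1.
At 45°: h = 0.7071, k = 1.414; principal scales a = 1.414, b = 0.7071.
sin(ω/2) = (a − b)/(a + b) = 0.7071/2.121 = 0.3333, so ω = 2 arcsin(0.3333) ≈ 38.9°.

38.9°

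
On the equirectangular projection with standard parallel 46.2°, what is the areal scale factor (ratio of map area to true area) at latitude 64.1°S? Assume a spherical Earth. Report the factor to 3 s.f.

1.58

The equidistant cylindrical projection with φ₀ = 46.2° has h = 1 (meridians true) and k = cos φ₀ / cos φ along parallels.
Areal scale = h·k = 1 × cos φ₀ / cos φ; at 64.1°, h = 1.000, k = 1.585, so h·k = 1.585.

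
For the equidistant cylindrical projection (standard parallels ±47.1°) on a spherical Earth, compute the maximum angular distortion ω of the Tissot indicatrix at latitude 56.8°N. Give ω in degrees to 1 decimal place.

12.4°

In the equirectangular projection with standard parallel φ₀ = 47.1° (x = Rλ cos φ₀, y = Rφ), meridians are true-scale (h = 1) and the parallel scale is k = cos φ₀ / cos φ.
At 56.8°: h = 1.000, k = 1.243; principal scales a = 1.243, b = 1.000.
sin(ω/2) = (a − b)/(a + b) = 0.2432/2.243 = 0.1084, so ω = 2 arcsin(0.1084) ≈ 12.4°.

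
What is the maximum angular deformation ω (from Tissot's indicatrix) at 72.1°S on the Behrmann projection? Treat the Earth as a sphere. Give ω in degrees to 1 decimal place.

101.8°

The Behrmann projection is cylindrical equal-area with φ₀ = 30°. A cylindrical equal-area projection with standard parallel φ₀ has meridian scale h = cos φ / cos φ₀ and parallel scale k = cos φ₀ / cos φ (so areas are preserved, h·k = 1).
At 72.1°: h = 0.3549, k = 2.818; principal scales a = 2.818, b = 0.3549.
sin(ω/2) = (a − b)/(a + b) = 2.463/3.173 = 0.7763, so ω = 2 arcsin(0.7763) ≈ 101.8°.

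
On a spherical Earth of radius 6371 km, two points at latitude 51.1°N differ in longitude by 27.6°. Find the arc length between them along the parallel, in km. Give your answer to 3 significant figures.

Arc length along a parallel = R cos φ · Δλ (with Δλ in radians).
= 6371 × cos 51.1° × (27.6° × π/180) = 6371 × 0.6280 × 0.4817 ≈ 1930 km.

1930 km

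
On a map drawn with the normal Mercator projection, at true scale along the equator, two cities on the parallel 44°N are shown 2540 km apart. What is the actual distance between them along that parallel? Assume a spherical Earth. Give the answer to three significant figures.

1830 km

The Mercator projection is conformal; its linear scale factor is the same in every direction and equals sec φ = 1/cos φ.
Along the parallel at 44°, map distances are exaggerated by k = sec 44° = 1.390.
True distance = 2540 / 1.390 = 2540 × cos 44° ≈ 1830 km.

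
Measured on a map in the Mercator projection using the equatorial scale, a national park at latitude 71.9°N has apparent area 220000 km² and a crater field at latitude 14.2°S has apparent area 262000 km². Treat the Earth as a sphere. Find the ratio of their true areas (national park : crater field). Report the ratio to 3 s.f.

On Mercator the areal scale is sec²φ, so true area = apparent × cos²φ.
True area of national park: 220000 × cos²(71.9°) = 220000 × 0.09652 = 21230 km².
True area of crater field: 262000 × cos²(14.2°) = 262000 × 0.9398 = 246200 km².
Ratio = 21230 / 246200 ≈ 0.0862.

0.0862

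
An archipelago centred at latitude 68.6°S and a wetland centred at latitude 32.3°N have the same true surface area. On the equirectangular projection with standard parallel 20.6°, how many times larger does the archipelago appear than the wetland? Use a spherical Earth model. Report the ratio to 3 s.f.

In the equirectangular projection with standard parallel φ₀ = 20.6° (x = Rλ cos φ₀, y = Rφ), meridians are true-scale (h = 1) and the parallel scale is k = cos φ₀ / cos φ.
Areal scale at 68.6°: h·k = 1.000 × 2.565 = 2.565.
Areal scale at 32.3°: h·k = 1.000 × 1.107 = 1.107.
Ratio = 2.565/1.107 ≈ 2.32.

2.32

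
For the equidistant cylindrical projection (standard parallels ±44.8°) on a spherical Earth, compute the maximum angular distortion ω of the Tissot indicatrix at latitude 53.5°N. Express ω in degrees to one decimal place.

10.1°

In the equirectangular projection with standard parallel φ₀ = 44.8° (x = Rλ cos φ₀, y = Rφ), meridians are true-scale (h = 1) and the parallel scale is k = cos φ₀ / cos φ.
At 53.5°: h = 1.000, k = 1.193; principal scales a = 1.193, b = 1.000.
sin(ω/2) = (a − b)/(a + b) = 0.1929/2.193 = 0.08797, so ω = 2 arcsin(0.08797) ≈ 10.1°.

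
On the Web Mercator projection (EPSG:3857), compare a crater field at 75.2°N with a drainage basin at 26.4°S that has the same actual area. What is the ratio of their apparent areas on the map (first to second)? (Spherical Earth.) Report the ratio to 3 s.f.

12.3

Mercator is conformal with k = sec φ, so areal scale = k² = sec²φ.
At 75.2°: sec²(75.2°) = 1/0.2554² = 15.33.
At 26.4°: sec²(26.4°) = 1/0.8957² = 1.246.
Ratio = 15.33/1.246 = cos²(26.4°)/cos²(75.2°) ≈ 12.3.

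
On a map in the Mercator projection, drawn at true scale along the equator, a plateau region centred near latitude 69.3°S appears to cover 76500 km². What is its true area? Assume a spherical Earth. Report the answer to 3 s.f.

9560 km²

Mercator is conformal, so the point scale is isotropic: h = k = sec φ = 1/cos φ.
Areal scale = k² = sec²φ = 1/cos²(69.3°) = 1/0.3535² = 8.004.
True area = apparent / (areal scale) = 76500 / 8.004 ≈ 9560 km².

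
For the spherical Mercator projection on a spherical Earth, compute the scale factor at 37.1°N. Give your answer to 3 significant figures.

The Mercator projection is conformal; its linear scale factor is the same in every direction and equals sec φ = 1/cos φ.
k = 1/cos 37.1° = 1/0.7976 = 1.254.

1.25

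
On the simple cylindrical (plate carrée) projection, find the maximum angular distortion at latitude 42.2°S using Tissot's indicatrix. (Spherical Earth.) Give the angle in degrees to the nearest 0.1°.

For the equirectangular projection with φ₀ = 0 (plate carrée), h = 1 along meridians and k = sec φ along parallels.
At 42.2°: h = 1.000, k = 1.350; principal scales a = 1.350, b = 1.000.
sin(ω/2) = (a − b)/(a + b) = 0.3499/2.350 = 0.1489, so ω = 2 arcsin(0.1489) ≈ 17.1°.

17.1°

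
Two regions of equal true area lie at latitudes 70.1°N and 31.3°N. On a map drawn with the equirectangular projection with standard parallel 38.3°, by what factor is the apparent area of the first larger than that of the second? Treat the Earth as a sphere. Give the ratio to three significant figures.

In the equirectangular projection with standard parallel φ₀ = 38.3° (x = Rλ cos φ₀, y = Rφ), meridians are true-scale (h = 1) and the parallel scale is k = cos φ₀ / cos φ.
Areal scale at 70.1°: h·k = 1.000 × 2.306 = 2.306.
Areal scale at 31.3°: h·k = 1.000 × 0.9184 = 0.9184.
Ratio = 2.306/0.9184 ≈ 2.51.

2.51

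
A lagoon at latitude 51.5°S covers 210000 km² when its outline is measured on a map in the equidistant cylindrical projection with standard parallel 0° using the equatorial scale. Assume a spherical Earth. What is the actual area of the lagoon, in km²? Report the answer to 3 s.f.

131000 km²

For the equirectangular projection with φ₀ = 0 (plate carrée), h = 1 along meridians and k = sec φ along parallels.
Areal scale = h·k = 1 × sec φ; at 51.5°, h = 1.000, k = 1.606, so h·k = 1.606.
True area = apparent / (areal scale) = 210000 / 1.606 ≈ 131000 km².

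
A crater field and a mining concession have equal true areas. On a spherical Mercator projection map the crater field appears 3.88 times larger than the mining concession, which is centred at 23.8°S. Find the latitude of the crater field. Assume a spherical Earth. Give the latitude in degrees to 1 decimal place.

62.3°

For equal true areas on Mercator, apparent areas scale as sec²φ, so the ratio is cos²φ₂ / cos²φ₁.
cos²φ₂ / cos²φ₁ = 3.88  ⇒  cos φ₁ = cos 23.8° / √3.88 = 0.9150/1.970 = 0.4645.
φ₁ = arccos(0.4645) ≈ 62.3°.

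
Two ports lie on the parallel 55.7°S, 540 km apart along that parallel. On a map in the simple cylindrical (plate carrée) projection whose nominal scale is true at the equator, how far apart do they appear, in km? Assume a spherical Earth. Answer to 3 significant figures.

958 km

For the equirectangular projection with φ₀ = 0 (plate carrée), h = 1 along meridians and k = sec φ along parallels.
Along the parallel, k = sec 55.7° = 1/0.5635 = 1.775.
Map distance = 540 × 1.775 ≈ 958 km.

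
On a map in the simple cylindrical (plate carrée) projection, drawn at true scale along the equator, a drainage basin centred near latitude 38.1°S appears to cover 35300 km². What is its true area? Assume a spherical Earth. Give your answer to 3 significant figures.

Plate carrée maps x = Rλ, y = Rφ. The meridian scale is h = 1 and the parallel scale is k = 1/cos φ = sec φ.
Areal scale = h·k = 1 × sec φ; at 38.1°, h = 1.000, k = 1.271, so h·k = 1.271.
True area = apparent / (areal scale) = 35300 / 1.271 ≈ 27800 km².

27800 km²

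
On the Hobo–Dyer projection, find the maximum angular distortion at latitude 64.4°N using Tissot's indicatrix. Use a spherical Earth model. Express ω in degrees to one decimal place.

65.7°

Hobo–Dyer is a cylindrical equal-area projection with standard parallels at ±37.5°. A cylindrical equal-area projection with standard parallel φ₀ has meridian scale h = cos φ / cos φ₀ and parallel scale k = cos φ₀ / cos φ (so areas are preserved, h·k = 1).
At 64.4°: h = 0.5446, k = 1.836; principal scales a = 1.836, b = 0.5446.
sin(ω/2) = (a − b)/(a + b) = 1.291/2.381 = 0.5425, so ω = 2 arcsin(0.5425) ≈ 65.7°.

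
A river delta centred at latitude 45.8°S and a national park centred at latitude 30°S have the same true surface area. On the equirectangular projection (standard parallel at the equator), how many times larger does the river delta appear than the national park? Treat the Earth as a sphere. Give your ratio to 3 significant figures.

In the plate carrée (x = Rλ, y = Rφ), meridians are true-scale (h = 1) and parallels are stretched by k = sec φ.
Areal scale at 45.8°: h·k = 1.000 × 1.434 = 1.434.
Areal scale at 30°: h·k = 1.000 × 1.155 = 1.155.
Ratio = 1.434/1.155 ≈ 1.24.

1.24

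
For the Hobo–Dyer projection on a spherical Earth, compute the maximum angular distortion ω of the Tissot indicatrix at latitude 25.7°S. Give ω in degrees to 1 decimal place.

14.6°

Hobo–Dyer is a cylindrical equal-area projection with standard parallels at ±37.5°. Cylindrical equal-area (φ₀ = 37.5°): h = cos φ / cos 37.5° along meridians, k = cos 37.5° / cos φ along parallels; h·k = 1.
At 25.7°: h = 1.136, k = 0.8805; principal scales a = 1.136, b = 0.8805.
sin(ω/2) = (a − b)/(a + b) = 0.2553/2.016 = 0.1266, so ω = 2 arcsin(0.1266) ≈ 14.6°.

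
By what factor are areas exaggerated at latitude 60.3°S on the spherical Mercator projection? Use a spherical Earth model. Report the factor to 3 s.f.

Mercator is conformal, so the point scale is isotropic: h = k = sec φ = 1/cos φ.
Areal scale = k² = sec²φ = 1/cos²(60.3°) = 1/0.4955² = 4.074.

4.07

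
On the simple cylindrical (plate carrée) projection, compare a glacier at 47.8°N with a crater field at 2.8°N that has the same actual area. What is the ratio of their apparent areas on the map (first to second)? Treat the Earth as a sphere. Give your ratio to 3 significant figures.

In the plate carrée (x = Rλ, y = Rφ), meridians are true-scale (h = 1) and parallels are stretched by k = sec φ.
Areal scale at 47.8°: h·k = 1.000 × 1.489 = 1.489.
Areal scale at 2.8°: h·k = 1.000 × 1.001 = 1.001.
Ratio = 1.489/1.001 ≈ 1.49.

1.49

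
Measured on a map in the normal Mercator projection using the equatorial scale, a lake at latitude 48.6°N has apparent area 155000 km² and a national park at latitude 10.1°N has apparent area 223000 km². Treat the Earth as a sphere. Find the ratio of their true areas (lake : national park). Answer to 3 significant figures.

0.314

On Mercator the areal scale is sec²φ, so true area = apparent × cos²φ.
True area of lake: 155000 × cos²(48.6°) = 155000 × 0.4373 = 67790 km².
True area of national park: 223000 × cos²(10.1°) = 223000 × 0.9692 = 216100 km².
Ratio = 67790 / 216100 ≈ 0.314.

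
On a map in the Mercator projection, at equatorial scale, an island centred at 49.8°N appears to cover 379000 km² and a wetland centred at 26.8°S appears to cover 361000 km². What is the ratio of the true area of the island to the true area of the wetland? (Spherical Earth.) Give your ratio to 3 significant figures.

0.549

Mercator's areal exaggeration is sec²φ; hence true area = (apparent area) · cos²φ.
True area of island: 379000 × cos²(49.8°) = 379000 × 0.4166 = 157900 km².
True area of wetland: 361000 × cos²(26.8°) = 361000 × 0.7967 = 287600 km².
Ratio = 157900 / 287600 ≈ 0.549.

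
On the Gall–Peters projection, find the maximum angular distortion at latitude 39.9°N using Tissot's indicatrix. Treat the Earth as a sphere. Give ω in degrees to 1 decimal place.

The Gall–Peters projection is cylindrical equal-area with φ₀ = 45°. For cylindrical equal-area with standard parallel φ₀, h = cos φ / cos φ₀ and k = cos φ₀ / cos φ, so h·k = 1.
At 39.9°: h = 1.085, k = 0.9217; principal scales a = 1.085, b = 0.9217.
sin(ω/2) = (a − b)/(a + b) = 0.1632/2.007 = 0.08134, so ω = 2 arcsin(0.08134) ≈ 9.3°.

9.3°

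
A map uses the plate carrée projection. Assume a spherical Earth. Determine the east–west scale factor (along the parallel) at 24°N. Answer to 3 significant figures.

1.09

In the plate carrée (x = Rλ, y = Rφ), meridians are true-scale (h = 1) and parallels are stretched by k = sec φ.
k = 1/cos 24° = 1/0.9135 = 1.095.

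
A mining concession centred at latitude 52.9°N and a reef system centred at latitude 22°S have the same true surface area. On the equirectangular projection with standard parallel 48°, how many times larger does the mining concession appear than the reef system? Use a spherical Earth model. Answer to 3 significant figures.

1.54

The equidistant cylindrical projection with φ₀ = 48° has h = 1 (meridians true) and k = cos φ₀ / cos φ along parallels.
Areal scale at 52.9°: h·k = 1.000 × 1.109 = 1.109.
Areal scale at 22°: h·k = 1.000 × 0.7217 = 0.7217.
Ratio = 1.109/0.7217 ≈ 1.54.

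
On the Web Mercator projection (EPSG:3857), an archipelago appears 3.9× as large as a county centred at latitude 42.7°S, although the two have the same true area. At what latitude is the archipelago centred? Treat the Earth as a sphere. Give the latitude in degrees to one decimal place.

Mercator areal scale is sec²φ, so apparent-area ratio = sec²φ₁ / sec²φ₂ = cos²φ₂ / cos²φ₁.
cos²φ₂ / cos²φ₁ = 3.9  ⇒  cos φ₁ = cos 42.7° / √3.9 = 0.7349/1.975 = 0.3721.
φ₁ = arccos(0.3721) ≈ 68.2°.

68.2°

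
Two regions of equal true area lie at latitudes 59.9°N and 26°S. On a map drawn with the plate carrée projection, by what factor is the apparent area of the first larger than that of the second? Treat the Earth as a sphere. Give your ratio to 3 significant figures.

1.79

In the plate carrée (x = Rλ, y = Rφ), meridians are true-scale (h = 1) and parallels are stretched by k = sec φ.
Areal scale at 59.9°: h·k = 1.000 × 1.994 = 1.994.
Areal scale at 26°: h·k = 1.000 × 1.113 = 1.113.
Ratio = 1.994/1.113 ≈ 1.79.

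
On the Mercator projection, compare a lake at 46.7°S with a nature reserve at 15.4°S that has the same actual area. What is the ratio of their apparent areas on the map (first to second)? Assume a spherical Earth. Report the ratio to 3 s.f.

1.98

Mercator is conformal with k = sec φ, so areal scale = k² = sec²φ.
At 46.7°: sec²(46.7°) = 1/0.6858² = 2.126.
At 15.4°: sec²(15.4°) = 1/0.9641² = 1.076.
Ratio = 2.126/1.076 = cos²(15.4°)/cos²(46.7°) ≈ 1.98.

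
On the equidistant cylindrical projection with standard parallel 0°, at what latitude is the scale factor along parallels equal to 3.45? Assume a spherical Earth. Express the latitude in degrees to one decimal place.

Plate carrée: h = 1, k = sec φ along parallels.
sec φ = 3.45  ⇒  cos φ = 0.2899  ⇒  φ ≈ 73.2°.

73.2°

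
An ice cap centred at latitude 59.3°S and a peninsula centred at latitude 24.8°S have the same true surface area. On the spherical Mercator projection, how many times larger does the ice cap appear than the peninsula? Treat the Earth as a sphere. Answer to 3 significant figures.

Mercator areal scale is sec²φ.
At 59.3°: sec²(59.3°) = 1/0.5105² = 3.837.
At 24.8°: sec²(24.8°) = 1/0.9078² = 1.214.
Ratio = 3.837/1.214 = cos²(24.8°)/cos²(59.3°) ≈ 3.16.

3.16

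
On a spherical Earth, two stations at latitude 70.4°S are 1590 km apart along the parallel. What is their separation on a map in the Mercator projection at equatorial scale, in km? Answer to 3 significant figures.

4740 km

For Mercator, h = k = sec φ (a conformal cylindrical projection has a single point scale, 1/cos φ).
Along the parallel, k = sec 70.4° = 1/0.3355 = 2.981.
Map distance = 1590 × 2.981 ≈ 4740 km.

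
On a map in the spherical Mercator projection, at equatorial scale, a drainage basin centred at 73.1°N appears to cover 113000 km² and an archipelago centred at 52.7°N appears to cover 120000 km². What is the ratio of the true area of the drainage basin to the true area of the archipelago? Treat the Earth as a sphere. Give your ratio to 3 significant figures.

0.217

Mercator's areal exaggeration is sec²φ; hence true area = (apparent area) · cos²φ.
True area of drainage basin: 113000 × cos²(73.1°) = 113000 × 0.08451 = 9549 km².
True area of archipelago: 120000 × cos²(52.7°) = 120000 × 0.3672 = 44070 km².
Ratio = 9549 / 44070 ≈ 0.217.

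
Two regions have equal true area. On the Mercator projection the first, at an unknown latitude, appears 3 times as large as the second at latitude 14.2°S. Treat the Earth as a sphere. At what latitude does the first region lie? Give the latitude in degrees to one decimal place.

Mercator areal scale is sec²φ, so apparent-area ratio = sec²φ₁ / sec²φ₂ = cos²φ₂ / cos²φ₁.
cos²φ₂ / cos²φ₁ = 3  ⇒  cos φ₁ = cos 14.2° / √3 = 0.9694/1.732 = 0.5597.
φ₁ = arccos(0.5597) ≈ 56.0°.

56.0°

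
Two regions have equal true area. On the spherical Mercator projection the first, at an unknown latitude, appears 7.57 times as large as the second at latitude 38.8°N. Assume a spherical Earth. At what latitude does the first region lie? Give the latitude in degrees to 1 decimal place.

On Mercator, (apparent₁)/(apparent₂) = sec²φ₁ / sec²φ₂ when true areas are equal.
cos²φ₂ / cos²φ₁ = 7.57  ⇒  cos φ₁ = cos 38.8° / √7.57 = 0.7793/2.751 = 0.2833.
φ₁ = arccos(0.2833) ≈ 73.5°.

73.5°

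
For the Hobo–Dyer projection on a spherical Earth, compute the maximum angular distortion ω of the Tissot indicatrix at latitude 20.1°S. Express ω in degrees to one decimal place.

Hobo–Dyer is a cylindrical equal-area projection with standard parallels at ±37.5°. For cylindrical equal-area with standard parallel φ₀, h = cos φ / cos φ₀ and k = cos φ₀ / cos φ, so h·k = 1.
At 20.1°: h = 1.184, k = 0.8448; principal scales a = 1.184, b = 0.8448.
sin(ω/2) = (a − b)/(a + b) = 0.3389/2.029 = 0.1671, so ω = 2 arcsin(0.1671) ≈ 19.2°.

19.2°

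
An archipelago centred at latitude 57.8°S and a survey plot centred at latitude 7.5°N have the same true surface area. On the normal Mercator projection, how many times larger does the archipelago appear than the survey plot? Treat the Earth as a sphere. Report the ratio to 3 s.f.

3.46

On Mercator, area is exaggerated by sec²φ = 1/cos²φ.
At 57.8°: sec²(57.8°) = 1/0.5329² = 3.522.
At 7.5°: sec²(7.5°) = 1/0.9914² = 1.017.
Ratio = 3.522/1.017 = cos²(7.5°)/cos²(57.8°) ≈ 3.46.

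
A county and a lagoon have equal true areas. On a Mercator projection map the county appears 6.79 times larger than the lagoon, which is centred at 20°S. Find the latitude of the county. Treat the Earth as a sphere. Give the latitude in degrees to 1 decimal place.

68.9°

Mercator areal scale is sec²φ, so apparent-area ratio = sec²φ₁ / sec²φ₂ = cos²φ₂ / cos²φ₁.
cos²φ₂ / cos²φ₁ = 6.79  ⇒  cos φ₁ = cos 20° / √6.79 = 0.9397/2.606 = 0.3606.
φ₁ = arccos(0.3606) ≈ 68.9°.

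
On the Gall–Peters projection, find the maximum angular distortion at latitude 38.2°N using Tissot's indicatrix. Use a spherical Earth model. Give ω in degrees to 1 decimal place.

12.1°

Gall–Peters is a cylindrical equal-area projection with standard parallels at ±45°. For cylindrical equal-area with standard parallel φ₀, h = cos φ / cos φ₀ and k = cos φ₀ / cos φ, so h·k = 1.
At 38.2°: h = 1.111, k = 0.8998; principal scales a = 1.111, b = 0.8998.
sin(ω/2) = (a − b)/(a + b) = 0.2116/2.011 = 0.1052, so ω = 2 arcsin(0.1052) ≈ 12.1°.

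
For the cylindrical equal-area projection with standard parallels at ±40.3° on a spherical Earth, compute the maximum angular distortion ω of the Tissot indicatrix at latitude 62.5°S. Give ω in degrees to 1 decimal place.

55.2°

A cylindrical equal-area projection with standard parallel φ₀ has meridian scale h = cos φ / cos φ₀ and parallel scale k = cos φ₀ / cos φ (so areas are preserved, h·k = 1).
At 62.5°: h = 0.6054, k = 1.652; principal scales a = 1.652, b = 0.6054.
sin(ω/2) = (a − b)/(a + b) = 1.046/2.257 = 0.4635, so ω = 2 arcsin(0.4635) ≈ 55.2°.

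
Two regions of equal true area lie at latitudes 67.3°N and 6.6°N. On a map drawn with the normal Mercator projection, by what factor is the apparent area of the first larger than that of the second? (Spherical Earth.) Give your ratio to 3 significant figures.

Mercator is conformal with k = sec φ, so areal scale = k² = sec²φ.
At 67.3°: sec²(67.3°) = 1/0.3859² = 6.715.
At 6.6°: sec²(6.6°) = 1/0.9934² = 1.013.
Ratio = 6.715/1.013 = cos²(6.6°)/cos²(67.3°) ≈ 6.63.

6.63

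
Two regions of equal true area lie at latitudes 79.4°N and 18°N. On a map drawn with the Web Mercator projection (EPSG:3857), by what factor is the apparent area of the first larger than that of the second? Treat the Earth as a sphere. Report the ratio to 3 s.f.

26.7

On Mercator, area is exaggerated by sec²φ = 1/cos²φ.
At 79.4°: sec²(79.4°) = 1/0.1840² = 29.55.
At 18°: sec²(18°) = 1/0.9511² = 1.106.
Ratio = 29.55/1.106 = cos²(18°)/cos²(79.4°) ≈ 26.7.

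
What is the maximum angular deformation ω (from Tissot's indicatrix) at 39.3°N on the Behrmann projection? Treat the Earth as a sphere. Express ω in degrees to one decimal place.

12.9°

Behrmann is a cylindrical equal-area projection with standard parallels at ±30°. A cylindrical equal-area projection with standard parallel φ₀ has meridian scale h = cos φ / cos φ₀ and parallel scale k = cos φ₀ / cos φ (so areas are preserved, h·k = 1).
At 39.3°: h = 0.8936, k = 1.119; principal scales a = 1.119, b = 0.8936.
sin(ω/2) = (a − b)/(a + b) = 0.2256/2.013 = 0.1121, so ω = 2 arcsin(0.1121) ≈ 12.9°.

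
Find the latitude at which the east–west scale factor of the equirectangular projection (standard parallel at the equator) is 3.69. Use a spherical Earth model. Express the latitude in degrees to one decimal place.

74.3°

Plate carrée: h = 1, k = sec φ along parallels.
sec φ = 3.69  ⇒  cos φ = 0.2710  ⇒  φ ≈ 74.3°.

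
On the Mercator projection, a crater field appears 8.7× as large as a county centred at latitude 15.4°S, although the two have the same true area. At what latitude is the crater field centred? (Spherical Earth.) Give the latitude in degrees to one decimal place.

70.9°

For equal true areas on Mercator, apparent areas scale as sec²φ, so the ratio is cos²φ₂ / cos²φ₁.
cos²φ₂ / cos²φ₁ = 8.7  ⇒  cos φ₁ = cos 15.4° / √8.7 = 0.9641/2.950 = 0.3269.
φ₁ = arccos(0.3269) ≈ 70.9°.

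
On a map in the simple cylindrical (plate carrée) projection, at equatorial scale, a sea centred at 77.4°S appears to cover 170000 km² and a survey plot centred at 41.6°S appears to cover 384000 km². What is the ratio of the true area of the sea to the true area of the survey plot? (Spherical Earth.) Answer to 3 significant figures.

On the plate carrée, areal scale = h·k = 1 × sec φ, so true area = apparent × cos φ.
True area of sea: 170000 × cos(77.4°) = 170000 × 0.2181 = 37080 km².
True area of survey plot: 384000 × cos(41.6°) = 384000 × 0.7478 = 287200 km².
Ratio = 37080 / 287200 ≈ 0.129.

0.129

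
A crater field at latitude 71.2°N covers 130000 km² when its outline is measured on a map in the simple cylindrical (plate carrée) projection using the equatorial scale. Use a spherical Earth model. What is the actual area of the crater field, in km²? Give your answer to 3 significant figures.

Plate carrée maps x = Rλ, y = Rφ. The meridian scale is h = 1 and the parallel scale is k = 1/cos φ = sec φ.
Areal scale = h·k = 1 × sec φ; at 71.2°, h = 1.000, k = 3.103, so h·k = 3.103.
True area = apparent / (areal scale) = 130000 / 3.103 ≈ 41900 km².

41900 km²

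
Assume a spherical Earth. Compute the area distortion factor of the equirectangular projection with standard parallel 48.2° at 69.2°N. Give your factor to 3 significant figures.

1.88

In the equirectangular projection with standard parallel φ₀ = 48.2° (x = Rλ cos φ₀, y = Rφ), meridians are true-scale (h = 1) and the parallel scale is k = cos φ₀ / cos φ.
Areal scale = h·k = 1 × cos φ₀ / cos φ; at 69.2°, h = 1.000, k = 1.877, so h·k = 1.877.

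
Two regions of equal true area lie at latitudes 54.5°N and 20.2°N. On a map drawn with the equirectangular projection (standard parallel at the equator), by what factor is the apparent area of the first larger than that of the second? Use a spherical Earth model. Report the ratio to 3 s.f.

1.62

Plate carrée maps x = Rλ, y = Rφ. The meridian scale is h = 1 and the parallel scale is k = 1/cos φ = sec φ.
Areal scale at 54.5°: h·k = 1.000 × 1.722 = 1.722.
Areal scale at 20.2°: h·k = 1.000 × 1.066 = 1.066.
Ratio = 1.722/1.066 ≈ 1.62.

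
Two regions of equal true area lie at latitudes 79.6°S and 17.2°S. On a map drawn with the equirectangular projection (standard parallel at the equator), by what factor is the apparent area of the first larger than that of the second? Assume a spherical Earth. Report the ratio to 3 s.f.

In the plate carrée (x = Rλ, y = Rφ), meridians are true-scale (h = 1) and parallels are stretched by k = sec φ.
Areal scale at 79.6°: h·k = 1.000 × 5.540 = 5.540.
Areal scale at 17.2°: h·k = 1.000 × 1.047 = 1.047.
Ratio = 5.540/1.047 ≈ 5.29.

5.29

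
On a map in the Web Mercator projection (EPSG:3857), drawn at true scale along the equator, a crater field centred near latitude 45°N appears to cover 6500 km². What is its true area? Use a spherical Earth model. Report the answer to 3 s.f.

The Mercator projection is conformal; its linear scale factor is the same in every direction and equals sec φ = 1/cos φ.
Areal scale = k² = sec²φ = 1/cos²(45°) = 1/0.7071² = 2.000.
True area = apparent / (areal scale) = 6500 / 2.000 ≈ 3250 km².

3250 km²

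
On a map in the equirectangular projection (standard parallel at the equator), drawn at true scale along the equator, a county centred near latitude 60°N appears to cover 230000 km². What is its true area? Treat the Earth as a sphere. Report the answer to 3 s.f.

Plate carrée maps x = Rλ, y = Rφ. The meridian scale is h = 1 and the parallel scale is k = 1/cos φ = sec φ.
Areal scale = h·k = 1 × sec φ; at 60°, h = 1.000, k = 2.000, so h·k = 2.000.
True area = apparent / (areal scale) = 230000 / 2.000 ≈ 115000 km².

115000 km²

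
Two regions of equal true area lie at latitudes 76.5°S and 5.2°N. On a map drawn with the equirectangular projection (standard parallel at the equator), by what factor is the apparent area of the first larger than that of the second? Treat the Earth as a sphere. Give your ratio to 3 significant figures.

Plate carrée maps x = Rλ, y = Rφ. The meridian scale is h = 1 and the parallel scale is k = 1/cos φ = sec φ.
Areal scale at 76.5°: h·k = 1.000 × 4.284 = 4.284.
Areal scale at 5.2°: h·k = 1.000 × 1.004 = 1.004.
Ratio = 4.284/1.004 ≈ 4.27.

4.27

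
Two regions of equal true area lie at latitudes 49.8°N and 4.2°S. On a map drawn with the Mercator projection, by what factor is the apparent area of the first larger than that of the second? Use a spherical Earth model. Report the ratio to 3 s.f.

2.39

On Mercator, area is exaggerated by sec²φ = 1/cos²φ.
At 49.8°: sec²(49.8°) = 1/0.6455² = 2.400.
At 4.2°: sec²(4.2°) = 1/0.9973² = 1.005.
Ratio = 2.400/1.005 = cos²(4.2°)/cos²(49.8°) ≈ 2.39.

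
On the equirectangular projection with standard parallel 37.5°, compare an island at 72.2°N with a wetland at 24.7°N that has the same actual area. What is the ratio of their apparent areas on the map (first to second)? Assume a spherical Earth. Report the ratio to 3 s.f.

2.97

With standard parallel φ₀ = 37.5°, the equirectangular projection gives x = Rλ cos φ₀, y = Rφ, so h = 1 and k = cos 37.5° / cos φ.
Areal scale at 72.2°: h·k = 1.000 × 2.595 = 2.595.
Areal scale at 24.7°: h·k = 1.000 × 0.8732 = 0.8732.
Ratio = 2.595/0.8732 ≈ 2.97.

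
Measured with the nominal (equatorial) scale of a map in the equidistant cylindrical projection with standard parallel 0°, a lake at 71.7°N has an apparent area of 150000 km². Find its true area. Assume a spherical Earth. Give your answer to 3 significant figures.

In the plate carrée (x = Rλ, y = Rφ), meridians are true-scale (h = 1) and parallels are stretched by k = sec φ.
Areal scale = h·k = 1 × sec φ; at 71.7°, h = 1.000, k = 3.185, so h·k = 3.185.
True area = apparent / (areal scale) = 150000 / 3.185 ≈ 47100 km².

47100 km²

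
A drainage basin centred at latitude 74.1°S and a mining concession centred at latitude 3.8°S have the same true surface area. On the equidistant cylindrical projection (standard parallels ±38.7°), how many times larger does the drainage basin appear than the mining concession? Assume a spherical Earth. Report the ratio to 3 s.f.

In the equirectangular projection with standard parallel φ₀ = 38.7° (x = Rλ cos φ₀, y = Rφ), meridians are true-scale (h = 1) and the parallel scale is k = cos φ₀ / cos φ.
Areal scale at 74.1°: h·k = 1.000 × 2.849 = 2.849.
Areal scale at 3.8°: h·k = 1.000 × 0.7821 = 0.7821.
Ratio = 2.849/0.7821 ≈ 3.64.

3.64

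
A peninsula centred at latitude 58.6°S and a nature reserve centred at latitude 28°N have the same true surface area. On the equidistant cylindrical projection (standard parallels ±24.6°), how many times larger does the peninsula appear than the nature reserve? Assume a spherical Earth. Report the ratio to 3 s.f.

With standard parallel φ₀ = 24.6°, the equirectangular projection gives x = Rλ cos φ₀, y = Rφ, so h = 1 and k = cos 24.6° / cos φ.
Areal scale at 58.6°: h·k = 1.000 × 1.745 = 1.745.
Areal scale at 28°: h·k = 1.000 × 1.030 = 1.030.
Ratio = 1.745/1.030 ≈ 1.69.

1.69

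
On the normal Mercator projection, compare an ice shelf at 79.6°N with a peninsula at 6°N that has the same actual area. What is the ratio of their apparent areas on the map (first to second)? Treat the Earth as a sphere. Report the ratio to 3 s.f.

30.4

Mercator areal scale is sec²φ.
At 79.6°: sec²(79.6°) = 1/0.1805² = 30.69.
At 6°: sec²(6°) = 1/0.9945² = 1.011.
Ratio = 30.69/1.011 = cos²(6°)/cos²(79.6°) ≈ 30.4.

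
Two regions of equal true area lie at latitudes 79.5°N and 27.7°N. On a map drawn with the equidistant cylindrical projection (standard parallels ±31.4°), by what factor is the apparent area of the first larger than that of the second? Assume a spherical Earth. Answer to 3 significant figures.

The equidistant cylindrical projection with φ₀ = 31.4° has h = 1 (meridians true) and k = cos φ₀ / cos φ along parallels.
Areal scale at 79.5°: h·k = 1.000 × 4.684 = 4.684.
Areal scale at 27.7°: h·k = 1.000 × 0.9640 = 0.9640.
Ratio = 4.684/0.9640 ≈ 4.86.

4.86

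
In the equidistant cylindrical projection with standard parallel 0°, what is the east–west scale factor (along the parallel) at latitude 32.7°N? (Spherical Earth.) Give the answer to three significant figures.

1.19

Plate carrée maps x = Rλ, y = Rφ. The meridian scale is h = 1 and the parallel scale is k = 1/cos φ = sec φ.
k = 1/cos 32.7° = 1/0.8415 = 1.188.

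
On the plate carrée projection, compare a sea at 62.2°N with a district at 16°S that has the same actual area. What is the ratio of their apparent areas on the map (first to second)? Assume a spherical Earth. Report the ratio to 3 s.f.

2.06

For the equirectangular projection with φ₀ = 0 (plate carrée), h = 1 along meridians and k = sec φ along parallels.
Areal scale at 62.2°: h·k = 1.000 × 2.144 = 2.144.
Areal scale at 16°: h·k = 1.000 × 1.040 = 1.040.
Ratio = 2.144/1.040 ≈ 2.06.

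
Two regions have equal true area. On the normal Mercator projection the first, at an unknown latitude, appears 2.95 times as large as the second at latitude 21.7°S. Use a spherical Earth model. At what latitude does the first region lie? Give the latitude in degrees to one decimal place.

On Mercator, (apparent₁)/(apparent₂) = sec²φ₁ / sec²φ₂ when true areas are equal.
cos²φ₂ / cos²φ₁ = 2.95  ⇒  cos φ₁ = cos 21.7° / √2.95 = 0.9291/1.718 = 0.5410.
φ₁ = arccos(0.5410) ≈ 57.3°.

57.3°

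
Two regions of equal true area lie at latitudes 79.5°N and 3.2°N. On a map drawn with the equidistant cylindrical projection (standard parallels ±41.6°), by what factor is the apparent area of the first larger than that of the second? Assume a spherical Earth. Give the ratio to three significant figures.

In the equirectangular projection with standard parallel φ₀ = 41.6° (x = Rλ cos φ₀, y = Rφ), meridians are true-scale (h = 1) and the parallel scale is k = cos φ₀ / cos φ.
Areal scale at 79.5°: h·k = 1.000 × 4.103 = 4.103.
Areal scale at 3.2°: h·k = 1.000 × 0.7490 = 0.7490.
Ratio = 4.103/0.7490 ≈ 5.48.

5.48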